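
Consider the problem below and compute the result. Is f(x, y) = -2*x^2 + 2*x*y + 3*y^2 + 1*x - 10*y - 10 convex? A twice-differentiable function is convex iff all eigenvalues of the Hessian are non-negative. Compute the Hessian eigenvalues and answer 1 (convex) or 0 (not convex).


The Hessian of f(x,y) = -2*x^2 + 2*x*y + 3*y^2 + 1*x - 10*y - 10 is:
H = [[-4, 2], [2, 6]]
Trace = -4 + 6 = 2
Determinant = -4*6 - (2)^2 = -28
Discriminant = (2)^2 - 4*-28 = 116.0
Eigenvalues: lambda_1 = -4.3852, lambda_2 = 6.3852
The function is not convex.

0


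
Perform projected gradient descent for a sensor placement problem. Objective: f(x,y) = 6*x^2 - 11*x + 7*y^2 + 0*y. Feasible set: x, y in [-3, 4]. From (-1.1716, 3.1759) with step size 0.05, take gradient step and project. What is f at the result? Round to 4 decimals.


Step 1: Compute gradient at (-1.1716, 3.1759).
grad_x = 2*6*-1.1716 - 11 = -25.0592
grad_y = 2*7*3.1759 + 0 = 44.4626
Step 2: Gradient step.
x_raw = -1.1716 - 0.05*-25.0592 = 0.0814
y_raw = 3.1759 - 0.05*44.4626 = 0.9528
Step 3: Project onto [-3, 4].
x_proj = clip(0.0814) = 0.0814
y_proj = clip(0.9528) = 0.9528
Step 4: Evaluate f.
f(0.0814, 0.9528) = 5.4992


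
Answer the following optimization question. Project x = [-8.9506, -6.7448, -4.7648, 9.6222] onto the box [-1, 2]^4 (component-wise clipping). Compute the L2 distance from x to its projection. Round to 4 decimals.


Project each component onto [-1, 2].
clip(-8.9506) = -1.0, clip(-6.7448) = -1.0, clip(-4.7648) = -1.0, clip(9.6222) = 2.0
Projection = [-1.0, -1.0, -1.0, 2.0]
Squared diffs: [63.212, 33.0027, 14.1737, 58.0979]
Distance = sqrt(168.4863) = 12.9802


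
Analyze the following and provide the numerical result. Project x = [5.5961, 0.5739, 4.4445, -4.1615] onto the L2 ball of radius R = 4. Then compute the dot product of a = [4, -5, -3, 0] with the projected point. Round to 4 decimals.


Step 1: Compute ||x|| (intermediates to 6 decimals).
||x|| = sqrt(5.5961^2 + 0.5739^2 + 4.4445^2 + (-4.1615)^2) = 8.289593
Step 2: Project.
Since ||x|| > R, scale = R/||x|| = 4/8.289593 = 0.482533, proj(x) = scale * x
proj(x) = [2.700303, 0.276926, 2.144618, -2.008061]
Step 3: Dot product.
a^T * proj(x) = 4*2.700303 - 5*0.276926 - 3*2.144618 + 0*(-2.008061) = 2.9827


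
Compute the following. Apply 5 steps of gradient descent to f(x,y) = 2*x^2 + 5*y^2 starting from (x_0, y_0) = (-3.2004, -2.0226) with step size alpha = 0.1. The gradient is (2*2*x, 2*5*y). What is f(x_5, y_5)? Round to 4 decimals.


Gradient descent on f(x,y) = 2*x^2 + 5*y^2.
Starting point: (-3.2004, -2.0226), alpha = 0.1
Step 1: grad_x = 2*2*-3.2004 = -12.8016, grad_y = 2*5*-2.0226 = -20.226
  x_1 = -3.2004 - 0.1*-12.8016 = -1.9202
  y_1 = -2.0226 - 0.1*-20.226 = 0.0
Step 2: grad_x = 2*2*-1.9202 = -7.681, grad_y = 2*5*0.0 = 0.0
  x_2 = -1.9202 - 0.1*-7.681 = -1.1521
  y_2 = 0.0 - 0.1*0.0 = 0.0
Step 3: grad_x = 2*2*-1.1521 = -4.6086, grad_y = 2*5*0.0 = 0.0
  x_3 = -1.1521 - 0.1*-4.6086 = -0.6913
  y_3 = 0.0 - 0.1*0.0 = 0.0
Step 4: grad_x = 2*2*-0.6913 = -2.7651, grad_y = 2*5*0.0 = 0.0
  x_4 = -0.6913 - 0.1*-2.7651 = -0.4148
  y_4 = 0.0 - 0.1*0.0 = 0.0
Step 5: grad_x = 2*2*-0.4148 = -1.6591, grad_y = 2*5*0.0 = 0.0
  x_5 = -0.4148 - 0.1*-1.6591 = -0.2489
  y_5 = 0.0 - 0.1*0.0 = 0.0
f(-0.2489, 0.0) = 2*(-0.2489)^2 + 5*0.0^2 = 0.1239


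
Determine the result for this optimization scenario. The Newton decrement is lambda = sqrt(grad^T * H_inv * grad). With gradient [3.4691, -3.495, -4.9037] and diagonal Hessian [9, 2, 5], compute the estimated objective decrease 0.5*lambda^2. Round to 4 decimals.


Step 1: H is diagonal, so H^(-1) * g = [0.3855, -1.7475, -0.9807].
Step 2: g^T H^(-1) g = sum_i g_i^2 / H_ii
  = (3.4691)^2/9 + (-3.495)^2/2 + (-4.9037)^2/5
  = 1.3372 + 6.1075 + 4.8093 = 12.254
Step 3: Objective decrease = 0.5 * g^T H^(-1) g = 6.127


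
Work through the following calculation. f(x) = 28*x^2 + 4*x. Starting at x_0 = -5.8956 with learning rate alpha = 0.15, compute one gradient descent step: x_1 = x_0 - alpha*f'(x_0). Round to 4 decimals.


We compute the gradient at x_0 and apply the update.
f'(x) = 56*x + 4
f'(-5.8956) = 56*-5.8956 + 4 = -326.1536
x_1 = -5.8956 - 0.15*-326.1536 = 43.0274


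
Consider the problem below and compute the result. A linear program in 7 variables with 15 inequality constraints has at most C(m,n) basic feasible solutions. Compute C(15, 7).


Each vertex corresponds to some choice of n active constraints out of m, so the number of vertices is at most C(m, n) = m! / (n!(m-n)!).
m = 15, n = 7
Numerator: 15 * 14 * 13 * 12 * 11 * 10 * 9
Denominator: 7! = 5040
C(15, 7) = 6435


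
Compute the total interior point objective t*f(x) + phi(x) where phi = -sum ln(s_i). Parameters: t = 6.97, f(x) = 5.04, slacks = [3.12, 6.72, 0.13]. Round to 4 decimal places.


Step 1: Compute log-barrier.
ln values: [1.1378, 1.9051, -2.0402]
phi = -(1.1378 + 1.9051 - 2.0402) = -1.0027
Step 2: Compute augmented objective.
t*f(x) = 6.97*5.04 = 35.1288
Total = 35.1288 - 1.0027 = 34.1261


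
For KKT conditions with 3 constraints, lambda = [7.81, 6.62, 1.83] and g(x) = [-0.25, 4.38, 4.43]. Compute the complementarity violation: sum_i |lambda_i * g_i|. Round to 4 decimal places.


KKT complementary slackness check:
lambda_1 * g_1 = 7.81 * -0.25 = -1.9525
lambda_2 * g_2 = 6.62 * 4.38 = 28.9956
lambda_3 * g_3 = 1.83 * 4.43 = 8.1069
Total violation = 1.9525 + 28.9956 + 8.1069 = 39.055


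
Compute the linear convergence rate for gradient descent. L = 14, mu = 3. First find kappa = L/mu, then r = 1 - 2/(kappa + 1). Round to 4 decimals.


Step 1: Compute the condition number.
kappa = L/mu = 14/3 = 4.6667
Step 2: Compute the convergence rate.
r = 1 - 2/(kappa + 1) = 1 - 2*mu/(L + mu) = (L - mu)/(L + mu) = 11/17 = 0.6471


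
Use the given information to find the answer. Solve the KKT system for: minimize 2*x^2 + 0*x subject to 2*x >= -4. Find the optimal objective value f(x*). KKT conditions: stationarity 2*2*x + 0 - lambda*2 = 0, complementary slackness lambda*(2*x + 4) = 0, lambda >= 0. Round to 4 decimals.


Step 1: Try lambda = 0 (constraint inactive).
Stationarity: 2*2*x + 0 = 0
x* = 0/(2*2) = 0.0
Check constraint: 2*0.0 = 0.0 >= -4 -- satisfied.
Step 2: Compute optimal value.
f(x*) = 2*0.0^2 + 0*0.0 = 0.0


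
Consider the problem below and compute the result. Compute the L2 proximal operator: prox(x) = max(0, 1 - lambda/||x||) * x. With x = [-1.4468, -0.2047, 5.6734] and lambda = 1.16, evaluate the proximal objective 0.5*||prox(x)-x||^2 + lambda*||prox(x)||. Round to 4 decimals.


Step 1: Compute ||x||.
||x|| = 5.8585
Step 2: Compute scaling factor.
scale = max(0, 1 - 1.16/5.8585) = 0.802
Step 3: prox(x) = [-1.1603, -0.1642, 4.5501]
||prox(x)|| = 4.6985
Step 4: Proximal objective.
0.5*||prox-x||^2 = 0.6728
lambda*||prox|| = 5.4503
Total = 6.1231


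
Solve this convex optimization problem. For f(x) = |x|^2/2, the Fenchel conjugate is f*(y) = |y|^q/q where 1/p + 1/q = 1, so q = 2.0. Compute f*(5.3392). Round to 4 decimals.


The conjugate exponent q satisfies 1/p + 1/q = 1.
p = 2, so q = 2/(2 - 1) = 2.0
|y|^q = 5.3392^2.0 = 28.5071
f*(5.3392) = 28.5071 / 2.0 = 14.2535


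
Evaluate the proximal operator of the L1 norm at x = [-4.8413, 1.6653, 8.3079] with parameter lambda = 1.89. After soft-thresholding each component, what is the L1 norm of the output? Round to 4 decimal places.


Soft-thresholding with lambda = 1.89:
prox(-4.8413) = sign(-4.8413)*max(|-4.8413| - 1.89, 0) = -2.9513
prox(1.6653) = sign(1.6653)*max(|1.6653| - 1.89, 0) = 0.0
prox(8.3079) = sign(8.3079)*max(|8.3079| - 1.89, 0) = 6.4179
prox(x) = [-2.9513, 0.0, 6.4179]
||prox(x)||_1 = 2.9513 + 0.0 + 6.4179 = 9.3692


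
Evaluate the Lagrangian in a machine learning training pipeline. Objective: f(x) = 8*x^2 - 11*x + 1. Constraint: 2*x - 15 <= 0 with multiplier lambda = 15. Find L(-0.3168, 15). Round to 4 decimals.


Step 1: Evaluate f(x).
f(-0.3168) = 8*(-0.3168)^2 - 11*(-0.3168) + 1 = 5.2877
Step 2: Evaluate g(x).
g(-0.3168) = 2*-0.3168 - 15 = -15.6336
Step 3: Compute Lagrangian.
L = 5.2877 + 15*-15.6336 = -229.2163


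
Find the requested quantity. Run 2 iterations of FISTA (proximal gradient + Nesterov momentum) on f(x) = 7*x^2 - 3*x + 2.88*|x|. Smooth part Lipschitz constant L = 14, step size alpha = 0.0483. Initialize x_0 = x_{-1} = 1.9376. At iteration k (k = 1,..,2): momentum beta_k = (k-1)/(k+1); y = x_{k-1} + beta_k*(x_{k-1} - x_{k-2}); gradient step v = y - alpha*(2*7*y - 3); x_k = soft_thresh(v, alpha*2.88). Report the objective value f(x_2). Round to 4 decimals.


FISTA on f(x) = 7*x^2 - 3*x + 2.88*|x|
L = 14, alpha = 0.0483
Iteration 1: beta = 0.0, y = 1.9376 + 0.0*(1.9376 - 1.9376) = 1.9376
  grad(y) = 24.1264, v = y - alpha*grad = 0.7723
  prox(v) = soft_thresh(0.7723, 0.1391) = 0.6332
Iteration 2: beta = 0.3333, y = 0.6332 + 0.3333*(0.6332 - 1.9376) = 0.1984
  grad(y) = -0.2226, v = y - alpha*grad = 0.2091
  prox(v) = soft_thresh(0.2091, 0.1391) = 0.07
f(x_2) = 7*0.07^2 - 3*0.07 + 2.88*|0.07| = 0.0259


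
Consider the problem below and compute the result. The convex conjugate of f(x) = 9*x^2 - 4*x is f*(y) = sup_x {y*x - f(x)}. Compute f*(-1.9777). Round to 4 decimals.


f*(y) = sup_x {y*x - a*x^2 - b*x} = sup_x {(y-b)*x - a*x^2}
FOC: (y - b) - 2a*x = 0 => x* = (y - b)/(2a)
x* = (-1.9777 + 4)/(2*9) = 0.1124
f*(-1.9777) = (y-b)^2/(4a) = (-1.9777 + 4)^2/(4*9)
= 4.0897/36 = 0.1136


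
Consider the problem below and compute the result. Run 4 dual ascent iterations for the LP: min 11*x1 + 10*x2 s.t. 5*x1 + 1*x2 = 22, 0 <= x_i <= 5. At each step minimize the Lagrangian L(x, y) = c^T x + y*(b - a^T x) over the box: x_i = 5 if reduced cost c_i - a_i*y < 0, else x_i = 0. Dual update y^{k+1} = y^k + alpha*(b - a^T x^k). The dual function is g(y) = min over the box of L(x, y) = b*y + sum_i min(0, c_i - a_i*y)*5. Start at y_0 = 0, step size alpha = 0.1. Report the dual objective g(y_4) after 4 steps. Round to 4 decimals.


Dual ascent for LP: min 11*x1 + 10*x2, 5*x1 + 1*x2 = 22, 0 <= x_i <= 5
Step 1: y^k = 0.0, reduced costs: (11.0, 10.0)
  x^k = (0.0, 0.0), subgradient = b - a^T x = 22.0
  y^{k+1} = 0.0 + 0.1*22.0 = 2.2
Step 2: y^k = 2.2, reduced costs: (0.0, 7.8)
  x^k = (0.0, 0.0), subgradient = b - a^T x = 22.0
  y^{k+1} = 2.2 + 0.1*22.0 = 4.4
Step 3: y^k = 4.4, reduced costs: (-11.0, 5.6)
  x^k = (5.0, 0.0), subgradient = b - a^T x = -3.0
  y^{k+1} = 4.4 + 0.1*-3.0 = 4.1
Step 4: y^k = 4.1, reduced costs: (-9.5, 5.9)
  x^k = (5.0, 0.0), subgradient = b - a^T x = -3.0
  y^{k+1} = 4.1 + 0.1*-3.0 = 3.8
Dual objective at y_4 = 3.8: reduced costs (-8.0, 6.2), box minimizer x = (5.0, 0.0)
g(y_4) = b*y + (c1 - a1*y)*x1 + (c2 - a2*y)*x2 = 22*3.8 + (-8.0)*5.0 + 6.2*0.0 = 83.6 - 40.0 + 0.0 = 43.6


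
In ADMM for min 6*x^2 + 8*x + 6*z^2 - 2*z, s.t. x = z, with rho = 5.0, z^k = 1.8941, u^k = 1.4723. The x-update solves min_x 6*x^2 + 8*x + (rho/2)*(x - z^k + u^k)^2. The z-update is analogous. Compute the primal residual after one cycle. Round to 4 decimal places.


ADMM iteration with rho = 5.0, z^k = 1.8941, u^k = 1.4723
Step 1: x-update.
Minimize 6*x^2 + 8*x + (5.0/2)*(x - 1.8941 + 1.4723)^2
FOC: (2*6 + 5.0)*x = -8 + 5.0*(1.8941 - 1.4723)
x^{k+1} = -0.3465
Step 2: z-update.
Minimize 6*z^2 - 2*z + (5.0/2)*(-0.3465 - z + 1.4723)^2
FOC: (2*6 + 5.0)*z = 2 + 5.0*(-0.3465 + 1.4723)
z^{k+1} = 0.4488
Step 3: u-update.
u^{k+1} = 1.4723 - 0.3465 - 0.4488 = 0.677
Step 4: Primal residual = |-0.3465 - 0.4488| = 0.7953


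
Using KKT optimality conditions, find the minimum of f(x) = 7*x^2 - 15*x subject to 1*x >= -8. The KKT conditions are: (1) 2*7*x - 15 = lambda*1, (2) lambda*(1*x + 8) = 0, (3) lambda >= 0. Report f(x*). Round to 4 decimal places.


Step 1: Try lambda = 0 (constraint inactive).
Stationarity: 2*7*x - 15 = 0
x* = 15/(2*7) = 15/14 = 1.0714 (rounded; the exact value 15/14 is used below)
Check constraint: 1*1.0714 = 1.0714 >= -8 -- satisfied.
Step 2: Compute optimal value.
f(x*) = 7*(15/14)^2 - 15*(15/14) = -8.0357


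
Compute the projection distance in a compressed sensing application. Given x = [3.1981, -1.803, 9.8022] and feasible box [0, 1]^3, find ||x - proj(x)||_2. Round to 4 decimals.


Project each component onto [0, 1].
clip(3.1981) = 1.0, clip(-1.803) = 0.0, clip(9.8022) = 1.0
Projection = [1.0, 0.0, 1.0]
Squared diffs: [4.8316, 3.2508, 77.4787]
Distance = sqrt(85.5611) = 9.2499


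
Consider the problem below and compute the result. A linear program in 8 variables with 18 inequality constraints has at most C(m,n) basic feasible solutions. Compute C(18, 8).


Each vertex corresponds to some choice of n active constraints out of m, so the number of vertices is at most C(m, n) = m! / (n!(m-n)!).
m = 18, n = 8
Numerator: 18 * 17 * 16 * 15 * 14 * 13 * 12 * 11
Denominator: 8! = 40320
C(18, 8) = 43758


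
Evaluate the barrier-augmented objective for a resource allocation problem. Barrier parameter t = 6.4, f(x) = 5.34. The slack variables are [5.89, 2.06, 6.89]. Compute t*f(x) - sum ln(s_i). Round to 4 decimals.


Step 1: Compute log-barrier.
ln values: [1.7733, 0.7227, 1.9301]
phi = -(1.7733 + 0.7227 + 1.9301) = -4.426
Step 2: Compute augmented objective.
t*f(x) = 6.4*5.34 = 34.176
Total = 34.176 - 4.426 = 29.75


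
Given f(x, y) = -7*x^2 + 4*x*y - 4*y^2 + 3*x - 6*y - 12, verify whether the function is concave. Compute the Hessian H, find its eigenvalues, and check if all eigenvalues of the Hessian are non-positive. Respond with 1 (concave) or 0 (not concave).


The Hessian of f(x,y) = -7*x^2 + 4*x*y - 4*y^2 + 3*x - 6*y - 12 is:
H = [[-14, 4], [4, -8]]
Trace = -14 - 8 = -22
Determinant = -14*-8 - (4)^2 = 96
Discriminant = (-22)^2 - 4*96 = 100.0
Eigenvalues: lambda_1 = -16.0, lambda_2 = -6.0
The function is concave.

1


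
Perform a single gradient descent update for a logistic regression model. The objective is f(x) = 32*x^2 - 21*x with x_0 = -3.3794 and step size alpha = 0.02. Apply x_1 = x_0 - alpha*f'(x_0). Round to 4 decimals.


We compute the gradient at x_0 and apply the update.
f'(x) = 64*x - 21
f'(-3.3794) = 64*-3.3794 - 21 = -237.2816
x_1 = -3.3794 - 0.02*-237.2816 = 1.3662


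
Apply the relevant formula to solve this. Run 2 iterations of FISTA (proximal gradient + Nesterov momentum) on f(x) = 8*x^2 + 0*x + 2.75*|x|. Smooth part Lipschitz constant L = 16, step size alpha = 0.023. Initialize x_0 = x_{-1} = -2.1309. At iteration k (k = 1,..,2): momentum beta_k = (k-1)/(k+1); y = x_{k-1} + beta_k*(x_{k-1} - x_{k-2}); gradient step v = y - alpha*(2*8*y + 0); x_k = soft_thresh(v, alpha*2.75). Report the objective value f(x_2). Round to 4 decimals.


FISTA on f(x) = 8*x^2 + 0*x + 2.75*|x|
L = 16, alpha = 0.023
Iteration 1: beta = 0.0, y = -2.1309 + 0.0*(-2.1309 + 2.1309) = -2.1309
  grad(y) = -34.0944, v = y - alpha*grad = -1.3467
  prox(v) = soft_thresh(-1.3467, 0.0633) = -1.2835
Iteration 2: beta = 0.3333, y = -1.2835 + 0.3333*(-1.2835 + 2.1309) = -1.001
  grad(y) = -16.0161, v = y - alpha*grad = -0.6326
  prox(v) = soft_thresh(-0.6326, 0.0633) = -0.5694
f(x_2) = 8*(-0.5694)^2 + 0*(-0.5694) + 2.75*|-0.5694| = 4.1594


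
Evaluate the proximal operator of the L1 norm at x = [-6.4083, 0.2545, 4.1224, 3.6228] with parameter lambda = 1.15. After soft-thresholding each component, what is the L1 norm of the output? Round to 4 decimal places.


Soft-thresholding with lambda = 1.15:
prox(-6.4083) = sign(-6.4083)*max(|-6.4083| - 1.15, 0) = -5.2583
prox(0.2545) = sign(0.2545)*max(|0.2545| - 1.15, 0) = 0.0
prox(4.1224) = sign(4.1224)*max(|4.1224| - 1.15, 0) = 2.9724
prox(3.6228) = sign(3.6228)*max(|3.6228| - 1.15, 0) = 2.4728
prox(x) = [-5.2583, 0.0, 2.9724, 2.4728]
||prox(x)||_1 = 5.2583 + 0.0 + 2.9724 + 2.4728 = 10.7035


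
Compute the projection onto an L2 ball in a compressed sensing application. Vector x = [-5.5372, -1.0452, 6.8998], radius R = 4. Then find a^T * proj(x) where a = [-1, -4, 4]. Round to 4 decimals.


Step 1: Compute ||x|| (intermediates to 6 decimals).
||x|| = sqrt((-5.5372)^2 + (-1.0452)^2 + 6.8998^2) = 8.908438
Step 2: Project.
Since ||x|| > R, scale = R/||x|| = 4/8.908438 = 0.449012, proj(x) = scale * x
proj(x) = [-2.486269, -0.469307, 3.098093]
Step 3: Dot product.
a^T * proj(x) = -1*(-2.486269) - 4*(-0.469307) + 4*3.098093 = 16.7559


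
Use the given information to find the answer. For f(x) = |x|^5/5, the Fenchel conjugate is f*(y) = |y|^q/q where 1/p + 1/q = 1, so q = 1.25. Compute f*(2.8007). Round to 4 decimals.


The conjugate exponent q satisfies 1/p + 1/q = 1.
p = 5, so q = 5/(5 - 1) = 1.25
|y|^q = 2.8007^1.25 = 3.6231
f*(2.8007) = 3.6231 / 1.25 = 2.8985


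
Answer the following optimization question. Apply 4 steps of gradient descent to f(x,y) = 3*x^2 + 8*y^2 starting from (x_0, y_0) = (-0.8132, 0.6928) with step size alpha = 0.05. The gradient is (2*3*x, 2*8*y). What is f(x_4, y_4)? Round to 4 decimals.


Gradient descent on f(x,y) = 3*x^2 + 8*y^2.
Starting point: (-0.8132, 0.6928), alpha = 0.05
Step 1: grad_x = 2*3*-0.8132 = -4.8792, grad_y = 2*8*0.6928 = 11.0848
  x_1 = -0.8132 - 0.05*-4.8792 = -0.5692
  y_1 = 0.6928 - 0.05*11.0848 = 0.1386
Step 2: grad_x = 2*3*-0.5692 = -3.4154, grad_y = 2*8*0.1386 = 2.217
  x_2 = -0.5692 - 0.05*-3.4154 = -0.3985
  y_2 = 0.1386 - 0.05*2.217 = 0.0277
Step 3: grad_x = 2*3*-0.3985 = -2.3908, grad_y = 2*8*0.0277 = 0.4434
  x_3 = -0.3985 - 0.05*-2.3908 = -0.2789
  y_3 = 0.0277 - 0.05*0.4434 = 0.0055
Step 4: grad_x = 2*3*-0.2789 = -1.6736, grad_y = 2*8*0.0055 = 0.0887
  x_4 = -0.2789 - 0.05*-1.6736 = -0.1952
  y_4 = 0.0055 - 0.05*0.0887 = 0.0011
f(-0.1952, 0.0011) = 3*(-0.1952)^2 + 8*0.0011^2 = 0.1144


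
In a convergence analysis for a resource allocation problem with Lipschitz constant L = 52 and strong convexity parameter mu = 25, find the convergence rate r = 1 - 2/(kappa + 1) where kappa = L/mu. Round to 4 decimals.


Step 1: Compute the condition number.
kappa = L/mu = 52/25 = 2.08
Step 2: Compute the convergence rate.
r = 1 - 2/(kappa + 1) = 1 - 2*mu/(L + mu) = (L - mu)/(L + mu) = 27/77 = 0.3506


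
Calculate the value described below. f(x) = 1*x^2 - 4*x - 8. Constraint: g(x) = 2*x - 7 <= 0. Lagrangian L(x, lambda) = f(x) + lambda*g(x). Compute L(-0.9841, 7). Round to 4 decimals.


Step 1: Evaluate f(x).
f(-0.9841) = 1*(-0.9841)^2 - 4*(-0.9841) - 8 = -3.0951
Step 2: Evaluate g(x).
g(-0.9841) = 2*-0.9841 - 7 = -8.9682
Step 3: Compute Lagrangian.
L = -3.0951 + 7*-8.9682 = -65.8725


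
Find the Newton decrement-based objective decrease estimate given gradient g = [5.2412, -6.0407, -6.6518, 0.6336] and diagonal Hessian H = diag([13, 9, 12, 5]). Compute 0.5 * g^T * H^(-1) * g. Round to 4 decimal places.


Step 1: H is diagonal, so H^(-1) * g = [0.4032, -0.6712, -0.5543, 0.1267].
Step 2: g^T H^(-1) g = sum_i g_i^2 / H_ii
  = (5.2412)^2/13 + (-6.0407)^2/9 + (-6.6518)^2/12 + (0.6336)^2/5
  = 2.1131 + 4.0545 + 3.6872 + 0.0803 = 9.935
Step 3: Objective decrease = 0.5 * g^T H^(-1) g = 4.9675


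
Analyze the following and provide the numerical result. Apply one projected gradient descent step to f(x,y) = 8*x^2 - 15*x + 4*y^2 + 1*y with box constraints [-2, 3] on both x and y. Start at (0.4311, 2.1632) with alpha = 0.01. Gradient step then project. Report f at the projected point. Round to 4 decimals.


Step 1: Compute gradient at (0.4311, 2.1632).
grad_x = 2*8*0.4311 - 15 = -8.1024
grad_y = 2*4*2.1632 + 1 = 18.3056
Step 2: Gradient step.
x_raw = 0.4311 - 0.01*-8.1024 = 0.5121
y_raw = 2.1632 - 0.01*18.3056 = 1.9801
Step 3: Project onto [-2, 3].
x_proj = clip(0.5121) = 0.5121
y_proj = clip(1.9801) = 1.9801
Step 4: Evaluate f.
f(0.5121, 1.9801) = 12.0803


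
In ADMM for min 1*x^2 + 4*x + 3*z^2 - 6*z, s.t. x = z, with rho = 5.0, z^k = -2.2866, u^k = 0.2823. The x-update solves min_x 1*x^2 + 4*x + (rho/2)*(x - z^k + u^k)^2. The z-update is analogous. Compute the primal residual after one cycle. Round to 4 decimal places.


ADMM iteration with rho = 5.0, z^k = -2.2866, u^k = 0.2823
Step 1: x-update.
Minimize 1*x^2 + 4*x + (5.0/2)*(x + 2.2866 + 0.2823)^2
FOC: (2*1 + 5.0)*x = -4 + 5.0*(-2.2866 - 0.2823)
x^{k+1} = -2.4064
Step 2: z-update.
Minimize 3*z^2 - 6*z + (5.0/2)*(-2.4064 - z + 0.2823)^2
FOC: (2*3 + 5.0)*z = 6 + 5.0*(-2.4064 + 0.2823)
z^{k+1} = -0.42
Step 3: u-update.
u^{k+1} = 0.2823 - 2.4064 + 0.42 = -1.704
Step 4: Primal residual = |-2.4064 + 0.42| = 1.9863


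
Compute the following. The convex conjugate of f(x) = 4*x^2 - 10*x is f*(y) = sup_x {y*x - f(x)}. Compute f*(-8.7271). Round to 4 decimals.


f*(y) = sup_x {y*x - a*x^2 - b*x} = sup_x {(y-b)*x - a*x^2}
FOC: (y - b) - 2a*x = 0 => x* = (y - b)/(2a)
x* = (-8.7271 + 10)/(2*4) = 0.1591
f*(-8.7271) = (y-b)^2/(4a) = (-8.7271 + 10)^2/(4*4)
= 1.6203/16 = 0.1013


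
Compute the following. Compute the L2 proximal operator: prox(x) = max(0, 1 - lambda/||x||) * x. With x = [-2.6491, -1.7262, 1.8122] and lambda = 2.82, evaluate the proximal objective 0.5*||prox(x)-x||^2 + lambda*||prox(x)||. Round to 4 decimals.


Step 1: Compute ||x||.
||x|| = 3.6444
Step 2: Compute scaling factor.
scale = max(0, 1 - 2.82/3.6444) = 0.2262
Step 3: prox(x) = [-0.5992, -0.3905, 0.4099]
||prox(x)|| = 0.8244
Step 4: Proximal objective.
0.5*||prox-x||^2 = 3.9762
lambda*||prox|| = 2.3248
Total = 6.301


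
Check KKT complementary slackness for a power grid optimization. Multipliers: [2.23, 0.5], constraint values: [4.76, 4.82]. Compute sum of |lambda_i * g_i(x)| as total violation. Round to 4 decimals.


KKT complementary slackness check:
lambda_1 * g_1 = 2.23 * 4.76 = 10.6148
lambda_2 * g_2 = 0.5 * 4.82 = 2.41
Total violation = 10.6148 + 2.41 = 13.0248


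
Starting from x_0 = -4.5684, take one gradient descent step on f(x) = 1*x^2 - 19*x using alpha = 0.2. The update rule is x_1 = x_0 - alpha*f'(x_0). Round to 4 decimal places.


We compute the gradient at x_0 and apply the update.
f'(x) = 2*x - 19
f'(-4.5684) = 2*-4.5684 - 19 = -28.1368
x_1 = -4.5684 - 0.2*-28.1368 = 1.059


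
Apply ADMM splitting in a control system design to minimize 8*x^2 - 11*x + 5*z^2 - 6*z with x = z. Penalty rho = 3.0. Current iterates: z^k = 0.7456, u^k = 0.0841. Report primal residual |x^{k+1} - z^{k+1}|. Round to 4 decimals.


ADMM iteration with rho = 3.0, z^k = 0.7456, u^k = 0.0841
Step 1: x-update.
Minimize 8*x^2 - 11*x + (3.0/2)*(x - 0.7456 + 0.0841)^2
FOC: (2*8 + 3.0)*x = 11 + 3.0*(0.7456 - 0.0841)
x^{k+1} = 0.6834
Step 2: z-update.
Minimize 5*z^2 - 6*z + (3.0/2)*(0.6834 - z + 0.0841)^2
FOC: (2*5 + 3.0)*z = 6 + 3.0*(0.6834 + 0.0841)
z^{k+1} = 0.6387
Step 3: u-update.
u^{k+1} = 0.0841 + 0.6834 - 0.6387 = 0.1288
Step 4: Primal residual = |0.6834 - 0.6387| = 0.0447


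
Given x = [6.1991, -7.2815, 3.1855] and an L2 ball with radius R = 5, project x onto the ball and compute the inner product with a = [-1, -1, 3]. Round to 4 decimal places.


Step 1: Compute ||x|| (intermediates to 6 decimals).
||x|| = sqrt(6.1991^2 + (-7.2815)^2 + 3.1855^2) = 10.079509
Step 2: Project.
Since ||x|| > R, scale = R/||x|| = 5/10.079509 = 0.496056, proj(x) = scale * x
proj(x) = [3.075101, -3.612032, 1.580186]
Step 3: Dot product.
a^T * proj(x) = -1*3.075101 - 1*(-3.612032) + 3*1.580186 = 5.2775


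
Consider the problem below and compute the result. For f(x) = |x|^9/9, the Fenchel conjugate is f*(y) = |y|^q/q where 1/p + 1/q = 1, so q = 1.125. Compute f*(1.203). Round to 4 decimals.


The conjugate exponent q satisfies 1/p + 1/q = 1.
p = 9, so q = 9/(9 - 1) = 1.125
|y|^q = 1.203^1.125 = 1.2311
f*(1.203) = 1.2311 / 1.125 = 1.0943


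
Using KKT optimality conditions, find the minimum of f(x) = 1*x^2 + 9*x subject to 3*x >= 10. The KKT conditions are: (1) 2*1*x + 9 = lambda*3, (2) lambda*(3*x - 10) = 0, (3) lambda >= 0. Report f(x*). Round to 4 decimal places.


Step 1: Try lambda = 0 (constraint inactive).
x_unc = -9/(2*1) = -4.5
Check: 3*-4.5 = -13.5 < 10 -- violated!
Step 2: Constraint must be active: 3*x = 10
x* = 10/3 = 3.3333 (rounded; the exact value 10/3 is used below)
lambda = (2*1*(10/3) + 9)/3 = 5.2222
Step 3: Compute optimal value.
f(x*) = 1*(10/3)^2 + 9*(10/3) = 41.1111


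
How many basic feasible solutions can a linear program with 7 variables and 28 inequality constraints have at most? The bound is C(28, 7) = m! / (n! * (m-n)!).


Each vertex corresponds to some choice of n active constraints out of m, so the number of vertices is at most C(m, n) = m! / (n!(m-n)!).
m = 28, n = 7
Numerator: 28 * 27 * 26 * 25 * 24 * 23 * 22
Denominator: 7! = 5040
C(28, 7) = 1184040


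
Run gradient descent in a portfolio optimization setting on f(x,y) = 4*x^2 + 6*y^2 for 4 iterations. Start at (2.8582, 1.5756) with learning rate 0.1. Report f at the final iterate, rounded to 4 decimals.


Gradient descent on f(x,y) = 4*x^2 + 6*y^2.
Starting point: (2.8582, 1.5756), alpha = 0.1
Step 1: grad_x = 2*4*2.8582 = 22.8656, grad_y = 2*6*1.5756 = 18.9072
  x_1 = 2.8582 - 0.1*22.8656 = 0.5716
  y_1 = 1.5756 - 0.1*18.9072 = -0.3151
Step 2: grad_x = 2*4*0.5716 = 4.5731, grad_y = 2*6*-0.3151 = -3.7814
  x_2 = 0.5716 - 0.1*4.5731 = 0.1143
  y_2 = -0.3151 - 0.1*-3.7814 = 0.063
Step 3: grad_x = 2*4*0.1143 = 0.9146, grad_y = 2*6*0.063 = 0.7563
  x_3 = 0.1143 - 0.1*0.9146 = 0.0229
  y_3 = 0.063 - 0.1*0.7563 = -0.0126
Step 4: grad_x = 2*4*0.0229 = 0.1829, grad_y = 2*6*-0.0126 = -0.1513
  x_4 = 0.0229 - 0.1*0.1829 = 0.0046
  y_4 = -0.0126 - 0.1*-0.1513 = 0.0025
f(0.0046, 0.0025) = 4*0.0046^2 + 6*0.0025^2 = 0.0001


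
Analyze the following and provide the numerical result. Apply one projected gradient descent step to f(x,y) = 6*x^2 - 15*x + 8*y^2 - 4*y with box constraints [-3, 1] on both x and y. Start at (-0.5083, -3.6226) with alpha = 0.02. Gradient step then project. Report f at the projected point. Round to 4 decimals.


Step 1: Compute gradient at (-0.5083, -3.6226).
grad_x = 2*6*-0.5083 - 15 = -21.0996
grad_y = 2*8*-3.6226 - 4 = -61.9616
Step 2: Gradient step.
x_raw = -0.5083 - 0.02*-21.0996 = -0.0863
y_raw = -3.6226 - 0.02*-61.9616 = -2.3834
Step 3: Project onto [-3, 1].
x_proj = clip(-0.0863) = -0.0863
y_proj = clip(-2.3834) = -2.3834
Step 4: Evaluate f.
f(-0.0863, -2.3834) = 56.3163


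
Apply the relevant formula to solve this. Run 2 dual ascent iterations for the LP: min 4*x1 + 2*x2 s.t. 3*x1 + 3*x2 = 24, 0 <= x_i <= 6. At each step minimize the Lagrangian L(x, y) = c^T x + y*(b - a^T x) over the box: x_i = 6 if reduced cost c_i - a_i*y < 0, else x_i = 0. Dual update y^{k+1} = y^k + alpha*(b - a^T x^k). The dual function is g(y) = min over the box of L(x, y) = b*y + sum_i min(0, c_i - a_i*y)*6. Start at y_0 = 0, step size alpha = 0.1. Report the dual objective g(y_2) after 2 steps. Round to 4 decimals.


Dual ascent for LP: min 4*x1 + 2*x2, 3*x1 + 3*x2 = 24, 0 <= x_i <= 6
Step 1: y^k = 0.0, reduced costs: (4.0, 2.0)
  x^k = (0.0, 0.0), subgradient = b - a^T x = 24.0
  y^{k+1} = 0.0 + 0.1*24.0 = 2.4
Step 2: y^k = 2.4, reduced costs: (-3.2, -5.2)
  x^k = (6.0, 6.0), subgradient = b - a^T x = -12.0
  y^{k+1} = 2.4 + 0.1*-12.0 = 1.2
Dual objective at y_2 = 1.2: reduced costs (0.4, -1.6), box minimizer x = (0.0, 6.0)
g(y_2) = b*y + (c1 - a1*y)*x1 + (c2 - a2*y)*x2 = 24*1.2 + 0.4*0.0 + (-1.6)*6.0 = 28.8 + 0.0 - 9.6 = 19.2


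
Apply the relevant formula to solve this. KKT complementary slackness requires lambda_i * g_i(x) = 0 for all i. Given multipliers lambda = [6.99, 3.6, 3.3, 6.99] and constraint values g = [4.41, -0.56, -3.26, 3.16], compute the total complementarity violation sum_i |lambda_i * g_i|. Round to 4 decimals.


KKT complementary slackness check:
lambda_1 * g_1 = 6.99 * 4.41 = 30.8259
lambda_2 * g_2 = 3.6 * -0.56 = -2.016
lambda_3 * g_3 = 3.3 * -3.26 = -10.758
lambda_4 * g_4 = 6.99 * 3.16 = 22.0884
Total violation = 30.8259 + 2.016 + 10.758 + 22.0884 = 65.6883


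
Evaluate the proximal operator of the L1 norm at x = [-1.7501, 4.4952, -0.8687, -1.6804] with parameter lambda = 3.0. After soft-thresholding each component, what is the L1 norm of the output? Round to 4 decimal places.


Soft-thresholding with lambda = 3.0:
prox(-1.7501) = sign(-1.7501)*max(|-1.7501| - 3.0, 0) = 0.0
prox(4.4952) = sign(4.4952)*max(|4.4952| - 3.0, 0) = 1.4952
prox(-0.8687) = sign(-0.8687)*max(|-0.8687| - 3.0, 0) = 0.0
prox(-1.6804) = sign(-1.6804)*max(|-1.6804| - 3.0, 0) = 0.0
prox(x) = [0.0, 1.4952, 0.0, 0.0]
||prox(x)||_1 = 0.0 + 1.4952 + 0.0 + 0.0 = 1.4952


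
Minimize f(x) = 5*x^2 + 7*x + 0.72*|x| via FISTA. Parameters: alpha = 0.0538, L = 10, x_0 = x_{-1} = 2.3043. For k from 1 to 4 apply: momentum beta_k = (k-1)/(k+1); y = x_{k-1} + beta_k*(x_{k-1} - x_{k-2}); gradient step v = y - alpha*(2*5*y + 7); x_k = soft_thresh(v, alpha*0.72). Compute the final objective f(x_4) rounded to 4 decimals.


FISTA on f(x) = 5*x^2 + 7*x + 0.72*|x|
L = 10, alpha = 0.0538
Iteration 1: beta = 0.0, y = 2.3043 + 0.0*(2.3043 - 2.3043) = 2.3043
  grad(y) = 30.043, v = y - alpha*grad = 0.688
  prox(v) = soft_thresh(0.688, 0.0387) = 0.6493
Iteration 2: beta = 0.3333, y = 0.6493 + 0.3333*(0.6493 - 2.3043) = 0.0976
  grad(y) = 7.9757, v = y - alpha*grad = -0.3315
  prox(v) = soft_thresh(-0.3315, 0.0387) = -0.2928
Iteration 3: beta = 0.5, y = -0.2928 + 0.5*(-0.2928 - 0.6493) = -0.7638
  grad(y) = -0.6381, v = y - alpha*grad = -0.7295
  prox(v) = soft_thresh(-0.7295, 0.0387) = -0.6907
Iteration 4: beta = 0.6, y = -0.6907 + 0.6*(-0.6907 + 0.2928) = -0.9295
  grad(y) = -2.2952, v = y - alpha*grad = -0.806
  prox(v) = soft_thresh(-0.806, 0.0387) = -0.7673
f(x_4) = 5*(-0.7673)^2 + 7*(-0.7673) + 0.72*|-0.7673| = -1.8749


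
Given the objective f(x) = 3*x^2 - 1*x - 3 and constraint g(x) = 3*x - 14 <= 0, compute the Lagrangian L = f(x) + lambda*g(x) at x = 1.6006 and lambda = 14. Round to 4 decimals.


Step 1: Evaluate f(x).
f(1.6006) = 3*1.6006^2 - 1*1.6006 - 3 = 3.0852
Step 2: Evaluate g(x).
g(1.6006) = 3*1.6006 - 14 = -9.1982
Step 3: Compute Lagrangian.
L = 3.0852 + 14*-9.1982 = -125.6896


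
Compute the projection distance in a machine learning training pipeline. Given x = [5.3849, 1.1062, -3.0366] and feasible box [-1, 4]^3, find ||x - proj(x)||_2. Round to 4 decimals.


Project each component onto [-1, 4].
clip(5.3849) = 4.0, clip(1.1062) = 1.1062, clip(-3.0366) = -1.0
Projection = [4.0, 1.1062, -1.0]
Squared diffs: [1.9179, 0.0, 4.1477]
Distance = sqrt(6.0656) = 2.4629


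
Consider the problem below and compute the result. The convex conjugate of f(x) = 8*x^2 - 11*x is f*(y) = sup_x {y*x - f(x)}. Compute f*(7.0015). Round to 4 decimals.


f*(y) = sup_x {y*x - a*x^2 - b*x} = sup_x {(y-b)*x - a*x^2}
FOC: (y - b) - 2a*x = 0 => x* = (y - b)/(2a)
x* = (7.0015 + 11)/(2*8) = 1.1251
f*(7.0015) = (y-b)^2/(4a) = (7.0015 + 11)^2/(4*8)
= 324.054/32 = 10.1267


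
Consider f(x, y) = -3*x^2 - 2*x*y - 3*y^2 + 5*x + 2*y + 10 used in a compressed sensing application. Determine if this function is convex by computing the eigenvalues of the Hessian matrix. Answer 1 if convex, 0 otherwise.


The Hessian of f(x,y) = -3*x^2 - 2*x*y - 3*y^2 + 5*x + 2*y + 10 is:
H = [[-6, -2], [-2, -6]]
Trace = -6 - 6 = -12
Determinant = -6*-6 - (-2)^2 = 32
Discriminant = (-12)^2 - 4*32 = 16.0
Eigenvalues: lambda_1 = -8.0, lambda_2 = -4.0
The function is not convex.

0


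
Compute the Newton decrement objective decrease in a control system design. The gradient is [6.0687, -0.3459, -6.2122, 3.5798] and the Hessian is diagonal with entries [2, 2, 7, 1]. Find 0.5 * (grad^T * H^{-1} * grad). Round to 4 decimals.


Step 1: H is diagonal, so H^(-1) * g = [3.0344, -0.173, -0.8875, 3.5798].
Step 2: g^T H^(-1) g = sum_i g_i^2 / H_ii
  = (6.0687)^2/2 + (-0.3459)^2/2 + (-6.2122)^2/7 + (3.5798)^2/1
  = 18.4146 + 0.0598 + 5.5131 + 12.815 = 36.8024
Step 3: Objective decrease = 0.5 * g^T H^(-1) g = 18.4012


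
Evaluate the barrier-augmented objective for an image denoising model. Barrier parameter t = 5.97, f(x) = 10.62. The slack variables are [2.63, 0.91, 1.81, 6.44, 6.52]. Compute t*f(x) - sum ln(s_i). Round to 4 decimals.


Step 1: Compute log-barrier.
ln values: [0.967, -0.0943, 0.5933, 1.8625, 1.8749]
phi = -(0.967 - 0.0943 + 0.5933 + 1.8625 + 1.8749) = -5.2034
Step 2: Compute augmented objective.
t*f(x) = 5.97*10.62 = 63.4014
Total = 63.4014 - 5.2034 = 58.198


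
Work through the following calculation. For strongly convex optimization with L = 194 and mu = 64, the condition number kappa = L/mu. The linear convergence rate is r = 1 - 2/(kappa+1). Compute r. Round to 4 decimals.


Step 1: Compute the condition number.
kappa = L/mu = 194/64 = 3.0313
Step 2: Compute the convergence rate.
r = 1 - 2/(kappa + 1) = 1 - 2*mu/(L + mu) = (L - mu)/(L + mu) = 130/258 = 0.5039


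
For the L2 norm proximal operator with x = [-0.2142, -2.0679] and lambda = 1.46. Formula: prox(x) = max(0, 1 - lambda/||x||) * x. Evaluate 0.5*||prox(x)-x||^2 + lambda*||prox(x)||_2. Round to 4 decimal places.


Step 1: Compute ||x||.
||x|| = 2.079
Step 2: Compute scaling factor.
scale = max(0, 1 - 1.46/2.079) = 0.2977
Step 3: prox(x) = [-0.0638, -0.6157]
||prox(x)|| = 0.619
Step 4: Proximal objective.
0.5*||prox-x||^2 = 1.0658
lambda*||prox|| = 0.9037
Total = 1.9695


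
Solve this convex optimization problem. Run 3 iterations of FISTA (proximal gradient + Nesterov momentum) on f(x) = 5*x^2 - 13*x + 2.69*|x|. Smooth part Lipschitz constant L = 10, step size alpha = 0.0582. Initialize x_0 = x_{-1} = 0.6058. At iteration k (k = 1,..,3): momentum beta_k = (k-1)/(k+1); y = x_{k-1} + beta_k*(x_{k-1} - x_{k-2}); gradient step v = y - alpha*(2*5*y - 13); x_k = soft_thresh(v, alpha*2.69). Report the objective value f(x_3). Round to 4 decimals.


FISTA on f(x) = 5*x^2 - 13*x + 2.69*|x|
L = 10, alpha = 0.0582
Iteration 1: beta = 0.0, y = 0.6058 + 0.0*(0.6058 - 0.6058) = 0.6058
  grad(y) = -6.942, v = y - alpha*grad = 1.0098
  prox(v) = soft_thresh(1.0098, 0.1566) = 0.8533
Iteration 2: beta = 0.3333, y = 0.8533 + 0.3333*(0.8533 - 0.6058) = 0.9358
  grad(y) = -3.6424, v = y - alpha*grad = 1.1477
  prox(v) = soft_thresh(1.1477, 0.1566) = 0.9912
Iteration 3: beta = 0.5, y = 0.9912 + 0.5*(0.9912 - 0.8533) = 1.0601
  grad(y) = -2.3985, v = y - alpha*grad = 1.1997
  prox(v) = soft_thresh(1.1997, 0.1566) = 1.0432
f(x_3) = 5*1.0432^2 - 13*1.0432 + 2.69*|1.0432| = -5.3141


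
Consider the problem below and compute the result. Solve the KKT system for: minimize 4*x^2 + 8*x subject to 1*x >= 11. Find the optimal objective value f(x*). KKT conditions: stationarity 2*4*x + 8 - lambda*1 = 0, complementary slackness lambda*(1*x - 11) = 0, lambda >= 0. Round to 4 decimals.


Step 1: Try lambda = 0 (constraint inactive).
x_unc = -8/(2*4) = -1.0
Check: 1*-1.0 = -1.0 < 11 -- violated!
Step 2: Constraint must be active: 1*x = 11
x* = 11/1 = 11.0
lambda = (2*4*11.0 + 8)/1 = 96.0
Step 3: Compute optimal value.
f(x*) = 4*11.0^2 + 8*11.0 = 572.0


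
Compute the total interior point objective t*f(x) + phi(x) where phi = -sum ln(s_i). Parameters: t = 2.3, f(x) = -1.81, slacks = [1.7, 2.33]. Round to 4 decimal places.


Step 1: Compute log-barrier.
ln values: [0.5306, 0.8459]
phi = -(0.5306 + 0.8459) = -1.3765
Step 2: Compute augmented objective.
t*f(x) = 2.3*-1.81 = -4.163
Total = -4.163 - 1.3765 = -5.5395


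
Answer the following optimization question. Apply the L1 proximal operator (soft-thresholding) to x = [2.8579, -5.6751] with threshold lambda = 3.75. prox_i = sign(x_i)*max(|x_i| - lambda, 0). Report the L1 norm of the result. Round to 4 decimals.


Soft-thresholding with lambda = 3.75:
prox(2.8579) = sign(2.8579)*max(|2.8579| - 3.75, 0) = 0.0
prox(-5.6751) = sign(-5.6751)*max(|-5.6751| - 3.75, 0) = -1.9251
prox(x) = [0.0, -1.9251]
||prox(x)||_1 = 0.0 + 1.9251 = 1.9251


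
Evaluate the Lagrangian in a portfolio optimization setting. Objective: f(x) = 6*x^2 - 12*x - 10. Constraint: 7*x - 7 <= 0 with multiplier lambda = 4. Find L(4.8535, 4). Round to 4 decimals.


Step 1: Evaluate f(x).
f(4.8535) = 6*4.8535^2 - 12*4.8535 - 10 = 73.0968
Step 2: Evaluate g(x).
g(4.8535) = 7*4.8535 - 7 = 26.9745
Step 3: Compute Lagrangian.
L = 73.0968 + 4*26.9745 = 180.9948


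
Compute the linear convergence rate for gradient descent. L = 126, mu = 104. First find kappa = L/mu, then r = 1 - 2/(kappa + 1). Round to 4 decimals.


Step 1: Compute the condition number.
kappa = L/mu = 126/104 = 1.2115
Step 2: Compute the convergence rate.
r = 1 - 2/(kappa + 1) = 1 - 2*mu/(L + mu) = (L - mu)/(L + mu) = 22/230 = 0.0957


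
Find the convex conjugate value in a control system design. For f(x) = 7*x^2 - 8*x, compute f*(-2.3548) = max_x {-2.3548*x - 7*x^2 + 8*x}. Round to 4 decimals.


f*(y) = sup_x {y*x - a*x^2 - b*x} = sup_x {(y-b)*x - a*x^2}
FOC: (y - b) - 2a*x = 0 => x* = (y - b)/(2a)
x* = (-2.3548 + 8)/(2*7) = 0.4032
f*(-2.3548) = (y-b)^2/(4a) = (-2.3548 + 8)^2/(4*7)
= 31.8683/28 = 1.1382


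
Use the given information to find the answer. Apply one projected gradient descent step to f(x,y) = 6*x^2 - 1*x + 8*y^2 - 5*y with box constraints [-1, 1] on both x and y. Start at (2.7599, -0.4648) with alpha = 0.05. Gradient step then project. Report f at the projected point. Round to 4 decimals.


Step 1: Compute gradient at (2.7599, -0.4648).
grad_x = 2*6*2.7599 - 1 = 32.1188
grad_y = 2*8*-0.4648 - 5 = -12.4368
Step 2: Gradient step.
x_raw = 2.7599 - 0.05*32.1188 = 1.154
y_raw = -0.4648 - 0.05*-12.4368 = 0.157
Step 3: Project onto [-1, 1].
x_proj = clip(1.154) = 1.0
y_proj = clip(0.157) = 0.157
Step 4: Evaluate f.
f(1.0, 0.157) = 4.4121


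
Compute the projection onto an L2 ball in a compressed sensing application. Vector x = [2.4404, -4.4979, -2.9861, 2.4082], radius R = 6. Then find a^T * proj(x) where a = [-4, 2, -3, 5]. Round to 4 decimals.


Step 1: Compute ||x|| (intermediates to 6 decimals).
||x|| = sqrt(2.4404^2 + (-4.4979)^2 + (-2.9861)^2 + 2.4082^2) = 6.395536
Step 2: Project.
Since ||x|| > R, scale = R/||x|| = 6/6.395536 = 0.938154, proj(x) = scale * x
proj(x) = [2.289471, -4.219723, -2.801422, 2.259262]
Step 3: Dot product.
a^T * proj(x) = -4*2.289471 + 2*(-4.219723) - 3*(-2.801422) + 5*2.259262 = 2.1032


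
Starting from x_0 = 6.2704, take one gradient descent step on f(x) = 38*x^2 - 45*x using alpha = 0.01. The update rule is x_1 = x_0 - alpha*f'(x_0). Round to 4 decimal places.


We compute the gradient at x_0 and apply the update.
f'(x) = 76*x - 45
f'(6.2704) = 76*6.2704 - 45 = 431.5504
x_1 = 6.2704 - 0.01*431.5504 = 1.9549


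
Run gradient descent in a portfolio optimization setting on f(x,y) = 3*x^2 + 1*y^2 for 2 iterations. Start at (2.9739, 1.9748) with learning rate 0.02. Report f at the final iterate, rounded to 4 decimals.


Gradient descent on f(x,y) = 3*x^2 + 1*y^2.
Starting point: (2.9739, 1.9748), alpha = 0.02
Step 1: grad_x = 2*3*2.9739 = 17.8434, grad_y = 2*1*1.9748 = 3.9496
  x_1 = 2.9739 - 0.02*17.8434 = 2.617
  y_1 = 1.9748 - 0.02*3.9496 = 1.8958
Step 2: grad_x = 2*3*2.617 = 15.7022, grad_y = 2*1*1.8958 = 3.7916
  x_2 = 2.617 - 0.02*15.7022 = 2.303
  y_2 = 1.8958 - 0.02*3.7916 = 1.82
f(2.303, 1.82) = 3*2.303^2 + 1*1.82^2 = 19.2236


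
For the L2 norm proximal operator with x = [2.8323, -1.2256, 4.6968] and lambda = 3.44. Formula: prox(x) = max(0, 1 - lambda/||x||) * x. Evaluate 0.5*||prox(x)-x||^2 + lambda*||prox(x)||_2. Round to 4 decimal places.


Step 1: Compute ||x||.
||x|| = 5.62
Step 2: Compute scaling factor.
scale = max(0, 1 - 3.44/5.62) = 0.3879
Step 3: prox(x) = [1.0986, -0.4754, 1.8219]
||prox(x)|| = 2.18
Step 4: Proximal objective.
0.5*||prox-x||^2 = 5.9168
lambda*||prox|| = 7.4992
Total = 13.4159


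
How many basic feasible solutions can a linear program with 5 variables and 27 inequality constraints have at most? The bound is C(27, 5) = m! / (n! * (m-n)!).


Each vertex corresponds to some choice of n active constraints out of m, so the number of vertices is at most C(m, n) = m! / (n!(m-n)!).
m = 27, n = 5
Numerator: 27 * 26 * 25 * 24 * 23
Denominator: 5! = 120
C(27, 5) = 80730


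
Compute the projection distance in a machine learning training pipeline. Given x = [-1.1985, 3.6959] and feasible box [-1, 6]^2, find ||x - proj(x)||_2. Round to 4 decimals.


Project each component onto [-1, 6].
clip(-1.1985) = -1.0, clip(3.6959) = 3.6959
Projection = [-1.0, 3.6959]
Squared diffs: [0.0394, 0.0]
Distance = sqrt(0.0394) = 0.1985


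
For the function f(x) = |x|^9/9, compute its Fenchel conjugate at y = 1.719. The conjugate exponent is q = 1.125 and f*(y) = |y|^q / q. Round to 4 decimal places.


The conjugate exponent q satisfies 1/p + 1/q = 1.
p = 9, so q = 9/(9 - 1) = 1.125
|y|^q = 1.719^1.125 = 1.8394
f*(1.719) = 1.8394 / 1.125 = 1.6351
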